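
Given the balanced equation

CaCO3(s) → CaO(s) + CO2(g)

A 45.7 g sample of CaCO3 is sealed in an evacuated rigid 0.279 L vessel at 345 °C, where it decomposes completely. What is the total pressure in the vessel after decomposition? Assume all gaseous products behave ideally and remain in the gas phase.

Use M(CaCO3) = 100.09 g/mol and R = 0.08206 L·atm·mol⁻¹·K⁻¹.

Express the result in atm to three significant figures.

83.0 atm

n(CaCO3) = 45.7 / 100.09 = 0.4566 mol
n(gas produced) = (1/1) × 0.4566 = 0.4566 mol
P = nRT/V = 0.4566 × 0.08206 × 618.15 / 0.279 = 83.02 atm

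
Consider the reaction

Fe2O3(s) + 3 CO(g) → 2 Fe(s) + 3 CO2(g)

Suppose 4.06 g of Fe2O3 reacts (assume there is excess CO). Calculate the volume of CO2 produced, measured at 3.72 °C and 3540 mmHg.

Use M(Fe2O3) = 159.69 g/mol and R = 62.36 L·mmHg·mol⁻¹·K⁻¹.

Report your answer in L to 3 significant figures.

0.372 L

n(Fe2O3) = 4.060 / 159.69 = 0.02542 mol
n(CO2) = (3/1) × 0.02542 = 0.07626 mol
V = nRT/P = 0.07626 × 62.36 × 276.87 / 3540 = 0.3719 L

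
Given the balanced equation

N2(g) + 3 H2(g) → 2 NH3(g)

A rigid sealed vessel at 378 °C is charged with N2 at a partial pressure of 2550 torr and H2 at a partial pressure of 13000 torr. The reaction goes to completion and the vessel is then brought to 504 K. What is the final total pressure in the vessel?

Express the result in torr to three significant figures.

Because the vessel is rigid and T is held at 378 °C, work the stoichiometry in partial pressures (P_i = n_iRT/V).
P(H2) required for 2550 torr of N2 = (3/1) × 2550 = 7650 torr; available 13000 torr, so N2 is limiting.
P(H2) remaining = 13000 − (3/1) × 2550 = 5350 torr
P(gaseous products) = (2)/1 × 2550 = 5100 torr
P_total at 378 °C = 5350 + 5100 = 10450 torr
Scaling to 504 K: P = 10450 × 504/651.15 = 8088 torr

8090 torr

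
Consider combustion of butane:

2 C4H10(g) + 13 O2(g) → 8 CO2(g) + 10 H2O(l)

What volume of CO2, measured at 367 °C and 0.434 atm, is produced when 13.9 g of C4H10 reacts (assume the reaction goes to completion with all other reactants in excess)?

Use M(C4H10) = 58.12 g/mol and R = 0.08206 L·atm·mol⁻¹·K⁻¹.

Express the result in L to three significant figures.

116 L

n(C4H10) = 13.90 / 58.12 = 0.2392 mol
n(CO2) = (8/2) × 0.2392 = 0.9568 mol
V = nRT/P = 0.9568 × 0.08206 × 640.15 / 0.434 = 115.8 L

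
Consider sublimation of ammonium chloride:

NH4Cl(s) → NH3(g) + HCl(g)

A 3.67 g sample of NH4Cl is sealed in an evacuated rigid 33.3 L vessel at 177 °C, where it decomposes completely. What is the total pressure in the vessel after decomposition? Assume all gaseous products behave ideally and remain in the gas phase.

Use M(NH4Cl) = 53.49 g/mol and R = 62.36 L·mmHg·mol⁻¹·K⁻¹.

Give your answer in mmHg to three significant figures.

116 mmHg

n(NH4Cl) = 3.67 / 53.49 = 0.06861 mol
n(gas produced) = (2/1) × 0.06861 = 0.1372 mol
P = nRT/V = 0.1372 × 62.36 × 450.15 / 33.3 = 115.7 mmHg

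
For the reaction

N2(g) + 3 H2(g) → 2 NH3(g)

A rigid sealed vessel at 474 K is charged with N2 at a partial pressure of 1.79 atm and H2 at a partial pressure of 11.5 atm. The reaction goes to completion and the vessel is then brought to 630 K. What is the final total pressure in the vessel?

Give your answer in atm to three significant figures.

12.9 atm

Because the vessel is rigid and T is held at 474 K, work the stoichiometry in partial pressures (P_i = n_iRT/V).
P(H2) required for 1.79 atm of N2 = (3/1) × 1.79 = 5.370 atm; available 11.5 atm, so N2 is limiting.
P(H2) remaining = 11.5 − (3/1) × 1.79 = 6.130 atm
P(gaseous products) = (2)/1 × 1.79 = 3.580 atm
P_total at 474 K = 6.130 + 3.580 = 9.710 atm
Scaling to 630 K: P = 9.710 × 630/474 = 12.91 atm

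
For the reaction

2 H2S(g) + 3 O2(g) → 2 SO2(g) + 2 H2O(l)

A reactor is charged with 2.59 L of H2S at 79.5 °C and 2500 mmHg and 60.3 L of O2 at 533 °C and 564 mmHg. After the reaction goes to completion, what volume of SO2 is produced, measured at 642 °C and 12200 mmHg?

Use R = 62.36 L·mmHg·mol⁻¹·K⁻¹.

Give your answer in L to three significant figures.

n(H2S) = PV/RT = (2500 × 2.59) / (62.36 × 352.65) = 0.2944 mol
n(O2) = PV/RT = (564 × 60.3) / (62.36 × 806.15) = 0.6765 mol
For 0.2944 mol H2S, stoichiometry requires (3/2) × 0.2944 = 0.4416 mol O2; 0.6765 mol is available, so H2S is limiting.
n(SO2) = (2/2) × 0.2944 = 0.2944 mol
V(SO2) = nRT/P = 0.2944 × 62.36 × 915.15 / 12200 = 1.377 L

1.38 L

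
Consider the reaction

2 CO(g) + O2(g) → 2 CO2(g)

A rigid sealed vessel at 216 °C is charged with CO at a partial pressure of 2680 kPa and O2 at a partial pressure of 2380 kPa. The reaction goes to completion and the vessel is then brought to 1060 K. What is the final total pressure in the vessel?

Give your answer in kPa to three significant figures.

Because the vessel is rigid and T is held at 216 °C, work the stoichiometry in partial pressures (P_i = n_iRT/V).
P(O2) required for 2680 kPa of CO = (1/2) × 2680 = 1340 kPa; available 2380 kPa, so CO is limiting.
P(O2) remaining = 2380 − (1/2) × 2680 = 1040 kPa
P(gaseous products) = (2)/2 × 2680 = 2680 kPa
P_total at 216 °C = 1040 + 2680 = 3720 kPa
Scaling to 1060 K: P = 3720 × 1060/489.15 = 8061 kPa

8060 kPa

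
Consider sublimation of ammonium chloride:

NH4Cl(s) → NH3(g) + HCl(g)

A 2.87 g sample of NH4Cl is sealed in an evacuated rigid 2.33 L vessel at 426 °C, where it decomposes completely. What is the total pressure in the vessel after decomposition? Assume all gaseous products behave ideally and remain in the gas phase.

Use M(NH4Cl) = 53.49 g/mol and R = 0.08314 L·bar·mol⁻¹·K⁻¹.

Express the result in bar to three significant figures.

2.68 bar

n(NH4Cl) = 2.87 / 53.49 = 0.05365 mol
n(gas produced) = (2/1) × 0.05365 = 0.1073 mol
P = nRT/V = 0.1073 × 0.08314 × 699.15 / 2.33 = 2.677 bar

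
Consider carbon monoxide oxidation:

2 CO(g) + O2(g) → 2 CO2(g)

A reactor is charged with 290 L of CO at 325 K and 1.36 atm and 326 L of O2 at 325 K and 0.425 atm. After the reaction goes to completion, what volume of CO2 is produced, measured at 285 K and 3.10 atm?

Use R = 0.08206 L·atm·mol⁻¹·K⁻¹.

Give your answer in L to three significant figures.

n(CO) = PV/RT = (1.36 × 290) / (0.08206 × 325) = 14.79 mol
n(O2) = PV/RT = (0.425 × 326) / (0.08206 × 325) = 5.195 mol
For 14.79 mol CO, stoichiometry requires (1/2) × 14.79 = 7.395 mol O2; 5.195 mol is available, so O2 is limiting.
n(CO2) = (2/1) × 5.195 = 10.39 mol
V(CO2) = nRT/P = 10.39 × 0.08206 × 285 / 3.10 = 78.38 L

78.4 L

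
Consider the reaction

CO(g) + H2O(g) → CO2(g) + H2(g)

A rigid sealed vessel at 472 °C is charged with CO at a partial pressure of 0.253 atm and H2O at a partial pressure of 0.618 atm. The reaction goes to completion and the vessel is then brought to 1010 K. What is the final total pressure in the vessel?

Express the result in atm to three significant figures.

With V and T fixed, P_i ∝ n_i, so the mole ratios apply directly to partial pressures at 472 °C.
P(H2O) required for 0.253 atm of CO = (1/1) × 0.253 = 0.2530 atm; available 0.618 atm, so CO is limiting.
P(H2O) remaining = 0.618 − (1/1) × 0.253 = 0.3650 atm
P(gaseous products) = (1+1)/1 × 0.253 = 0.5060 atm
P_total at 472 °C = 0.3650 + 0.5060 = 0.8710 atm
Scaling to 1010 K: P = 0.8710 × 1010/745.15 = 1.181 atm

1.18 atm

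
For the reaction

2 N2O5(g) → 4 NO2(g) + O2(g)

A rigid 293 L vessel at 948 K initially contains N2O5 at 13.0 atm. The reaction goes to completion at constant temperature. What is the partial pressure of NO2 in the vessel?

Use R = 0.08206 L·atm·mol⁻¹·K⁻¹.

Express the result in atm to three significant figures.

n(N2O5)₀ = PV/RT = (13.0 × 293) / (0.08206 × 948) = 48.96 mol
n(NO2) = (4/2) × 48.96 = 97.92 mol
P(NO2) = nRT/V = 97.92 × 0.08206 × 948 / 293 = 26.00 atm

26.0 atm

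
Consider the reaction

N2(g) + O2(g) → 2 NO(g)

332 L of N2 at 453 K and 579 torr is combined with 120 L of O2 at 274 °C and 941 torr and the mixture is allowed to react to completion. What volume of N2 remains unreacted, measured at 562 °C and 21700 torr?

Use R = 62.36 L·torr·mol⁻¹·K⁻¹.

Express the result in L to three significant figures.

n(N2) = PV/RT = (579 × 332) / (62.36 × 453) = 6.805 mol
n(O2) = PV/RT = (941 × 120) / (62.36 × 547.15) = 3.309 mol
For 6.805 mol N2, stoichiometry requires (1/1) × 6.805 = 6.805 mol O2; 3.309 mol is available, so O2 is limiting.
n(N2) consumed = (1/1) × 3.309 = 3.309 mol; remaining = 6.805 − 3.309 = 3.496 mol
V(N2) = nRT/P = 3.496 × 62.36 × 835.15 / 21700 = 8.390 L

8.39 L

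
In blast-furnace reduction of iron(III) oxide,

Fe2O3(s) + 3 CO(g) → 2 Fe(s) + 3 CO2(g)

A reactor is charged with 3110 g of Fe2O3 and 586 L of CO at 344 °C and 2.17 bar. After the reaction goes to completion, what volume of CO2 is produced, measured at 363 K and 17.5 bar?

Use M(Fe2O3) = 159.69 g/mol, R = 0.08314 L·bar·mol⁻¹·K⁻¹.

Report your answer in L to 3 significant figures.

42.7 L

n(Fe2O3) = 3110 / 159.69 = 19.48 mol
n(CO) = PV/RT = (2.17 × 586) / (0.08314 × 617.15) = 24.78 mol
For 19.48 mol Fe2O3, stoichiometry requires (3/1) × 19.48 = 58.44 mol CO; 24.78 mol is available, so CO is limiting.
n(CO2) = (3/3) × 24.78 = 24.78 mol
V(CO2) = nRT/P = 24.78 × 0.08314 × 363 / 17.5 = 42.73 L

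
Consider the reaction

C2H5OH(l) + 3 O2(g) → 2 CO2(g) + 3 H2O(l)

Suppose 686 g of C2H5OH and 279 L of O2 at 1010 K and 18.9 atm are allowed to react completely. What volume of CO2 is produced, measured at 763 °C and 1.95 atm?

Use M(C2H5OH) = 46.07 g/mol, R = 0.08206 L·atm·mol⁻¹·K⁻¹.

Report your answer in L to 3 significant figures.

n(C2H5OH) = 686 / 46.07 = 14.89 mol
n(O2) = PV/RT = (18.9 × 279) / (0.08206 × 1010) = 63.62 mol
For 14.89 mol C2H5OH, stoichiometry requires (3/1) × 14.89 = 44.67 mol O2; 63.62 mol is available, so C2H5OH is limiting.
n(CO2) = (2/1) × 14.89 = 29.78 mol
V(CO2) = nRT/P = 29.78 × 0.08206 × 1036.15 / 1.95 = 1299 L

1300 L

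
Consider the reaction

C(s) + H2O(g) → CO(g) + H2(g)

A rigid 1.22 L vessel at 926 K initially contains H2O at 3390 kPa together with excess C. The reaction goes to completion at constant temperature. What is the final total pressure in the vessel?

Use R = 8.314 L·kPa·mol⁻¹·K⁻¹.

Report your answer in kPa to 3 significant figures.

6780 kPa

Rigid vessel, constant T ⇒ P scales with total gas moles (1 → 2).
P_final = (2/1) × 3390 = 6780 kPa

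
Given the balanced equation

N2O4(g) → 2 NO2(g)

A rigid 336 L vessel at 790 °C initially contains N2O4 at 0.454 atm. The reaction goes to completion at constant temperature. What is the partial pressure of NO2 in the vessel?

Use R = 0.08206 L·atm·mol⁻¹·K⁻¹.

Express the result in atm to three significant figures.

n(N2O4)₀ = PV/RT = (0.454 × 336) / (0.08206 × 1063.15) = 1.749 mol
n(NO2) = (2/1) × 1.749 = 3.498 mol
P(NO2) = nRT/V = 3.498 × 0.08206 × 1063.15 / 336 = 0.9083 atm

0.908 atm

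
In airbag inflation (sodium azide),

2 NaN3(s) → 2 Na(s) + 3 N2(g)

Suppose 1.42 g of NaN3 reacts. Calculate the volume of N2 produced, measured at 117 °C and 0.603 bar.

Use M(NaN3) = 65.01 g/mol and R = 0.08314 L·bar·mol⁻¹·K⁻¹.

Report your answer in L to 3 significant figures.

n(NaN3) = 1.420 / 65.01 = 0.02184 mol
n(N2) = (3/2) × 0.02184 = 0.03276 mol
V = nRT/P = 0.03276 × 0.08314 × 390.15 / 0.603 = 1.762 L

1.76 L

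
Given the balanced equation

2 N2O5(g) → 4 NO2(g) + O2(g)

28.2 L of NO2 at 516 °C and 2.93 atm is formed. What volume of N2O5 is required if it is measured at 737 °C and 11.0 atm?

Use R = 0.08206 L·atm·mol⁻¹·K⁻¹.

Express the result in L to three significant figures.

n(NO2) = PV/RT = (2.93 × 28.2) / (0.08206 × 789.15) = 1.276 mol
n(N2O5) = (2/4) × 1.276 = 0.6380 mol
V = nRT/P = 0.6380 × 0.08206 × 1010.15 / 11.0 = 4.808 L

4.81 L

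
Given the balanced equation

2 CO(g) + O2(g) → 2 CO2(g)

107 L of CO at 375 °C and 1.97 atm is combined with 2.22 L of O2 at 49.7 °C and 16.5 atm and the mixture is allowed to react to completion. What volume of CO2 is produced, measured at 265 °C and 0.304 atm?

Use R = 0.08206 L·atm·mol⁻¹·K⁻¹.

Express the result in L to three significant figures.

n(CO) = PV/RT = (1.97 × 107) / (0.08206 × 648.15) = 3.963 mol
n(O2) = PV/RT = (16.5 × 2.22) / (0.08206 × 322.85) = 1.383 mol
For 3.963 mol CO, stoichiometry requires (1/2) × 3.963 = 1.982 mol O2; 1.383 mol is available, so O2 is limiting.
n(CO2) = (2/1) × 1.383 = 2.766 mol
V(CO2) = nRT/P = 2.766 × 0.08206 × 538.15 / 0.304 = 401.8 L

402 L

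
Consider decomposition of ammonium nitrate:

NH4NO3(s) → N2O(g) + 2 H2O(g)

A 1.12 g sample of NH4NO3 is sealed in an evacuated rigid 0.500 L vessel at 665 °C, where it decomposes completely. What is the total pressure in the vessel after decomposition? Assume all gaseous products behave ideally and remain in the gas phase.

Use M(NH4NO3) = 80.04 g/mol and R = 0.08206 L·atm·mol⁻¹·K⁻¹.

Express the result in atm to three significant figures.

6.46 atm

n(NH4NO3) = 1.12 / 80.04 = 0.01399 mol
n(gas produced) = (3/1) × 0.01399 = 0.04197 mol
P = nRT/V = 0.04197 × 0.08206 × 938.15 / 0.500 = 6.462 atm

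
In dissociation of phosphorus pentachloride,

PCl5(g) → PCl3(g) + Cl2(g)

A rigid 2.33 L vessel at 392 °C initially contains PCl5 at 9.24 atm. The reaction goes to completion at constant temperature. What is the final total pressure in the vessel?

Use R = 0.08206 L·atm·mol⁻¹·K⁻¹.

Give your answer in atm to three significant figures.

At constant T and V, P ∝ n(gas): 1 mol gas → 2 mol gas.
P_final = (2/1) × 9.24 = 18.48 atm

18.5 atm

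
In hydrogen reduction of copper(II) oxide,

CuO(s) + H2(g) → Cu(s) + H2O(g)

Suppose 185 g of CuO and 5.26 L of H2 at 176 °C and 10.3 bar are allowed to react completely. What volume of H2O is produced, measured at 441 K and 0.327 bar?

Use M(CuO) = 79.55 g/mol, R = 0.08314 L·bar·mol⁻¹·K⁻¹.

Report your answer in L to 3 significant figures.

n(CuO) = 185 / 79.55 = 2.326 mol
n(H2) = PV/RT = (10.3 × 5.26) / (0.08314 × 449.15) = 1.451 mol
For 2.326 mol CuO, stoichiometry requires (1/1) × 2.326 = 2.326 mol H2; 1.451 mol is available, so H2 is limiting.
n(H2O) = (1/1) × 1.451 = 1.451 mol
V(H2O) = nRT/P = 1.451 × 0.08314 × 441 / 0.327 = 162.7 L

163 L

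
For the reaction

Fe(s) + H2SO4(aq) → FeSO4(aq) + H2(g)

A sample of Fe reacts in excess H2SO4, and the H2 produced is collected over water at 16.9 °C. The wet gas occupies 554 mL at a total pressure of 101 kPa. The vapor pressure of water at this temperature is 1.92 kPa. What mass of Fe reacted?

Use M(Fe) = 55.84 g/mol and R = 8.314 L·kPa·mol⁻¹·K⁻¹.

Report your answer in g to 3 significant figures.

1.27 g

P(H2) = 101 − 1.92 = 99.08 kPa
n(H2) = PV/RT = (99.08 × 0.5540) / (8.314 × 290.05) = 0.02276 mol
n(Fe) = (1/1) × 0.02276 = 0.02276 mol
m(Fe) = 0.02276 × 55.84 = 1.271 g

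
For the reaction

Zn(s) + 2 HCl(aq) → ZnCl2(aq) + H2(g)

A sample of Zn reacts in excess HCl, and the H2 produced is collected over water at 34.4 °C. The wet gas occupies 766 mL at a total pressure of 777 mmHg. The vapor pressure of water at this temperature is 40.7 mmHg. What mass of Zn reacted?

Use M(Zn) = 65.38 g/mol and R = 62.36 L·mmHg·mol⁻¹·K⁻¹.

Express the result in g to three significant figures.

P(H2) = 777 − 40.7 = 736.3 mmHg
n(H2) = PV/RT = (736.3 × 0.7660) / (62.36 × 307.55) = 0.02941 mol
n(Zn) = (1/1) × 0.02941 = 0.02941 mol
m(Zn) = 0.02941 × 65.38 = 1.923 g

1.92 g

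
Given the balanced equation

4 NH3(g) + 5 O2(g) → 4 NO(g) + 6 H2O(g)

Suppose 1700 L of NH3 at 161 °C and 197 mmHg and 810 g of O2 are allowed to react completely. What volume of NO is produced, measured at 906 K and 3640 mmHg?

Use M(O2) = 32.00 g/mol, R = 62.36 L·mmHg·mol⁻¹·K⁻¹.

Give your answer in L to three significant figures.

192 L

n(NH3) = PV/RT = (197 × 1700) / (62.36 × 434.15) = 12.37 mol
n(O2) = 810 / 32.00 = 25.31 mol
For 12.37 mol NH3, stoichiometry requires (5/4) × 12.37 = 15.46 mol O2; 25.31 mol is available, so NH3 is limiting.
n(NO) = (4/4) × 12.37 = 12.37 mol
V(NO) = nRT/P = 12.37 × 62.36 × 906 / 3640 = 192.0 L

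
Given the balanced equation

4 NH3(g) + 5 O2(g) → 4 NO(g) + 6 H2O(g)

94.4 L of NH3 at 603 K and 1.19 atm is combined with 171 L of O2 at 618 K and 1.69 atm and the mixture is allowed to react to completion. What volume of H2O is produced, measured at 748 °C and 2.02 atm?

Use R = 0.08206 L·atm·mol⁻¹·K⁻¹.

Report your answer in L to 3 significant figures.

141 L

n(NH3) = PV/RT = (1.19 × 94.4) / (0.08206 × 603) = 2.270 mol
n(O2) = PV/RT = (1.69 × 171) / (0.08206 × 618) = 5.699 mol
For 2.270 mol NH3, stoichiometry requires (5/4) × 2.270 = 2.837 mol O2; 5.699 mol is available, so NH3 is limiting.
n(H2O) = (6/4) × 2.270 = 3.405 mol
V(H2O) = nRT/P = 3.405 × 0.08206 × 1021.15 / 2.02 = 141.2 L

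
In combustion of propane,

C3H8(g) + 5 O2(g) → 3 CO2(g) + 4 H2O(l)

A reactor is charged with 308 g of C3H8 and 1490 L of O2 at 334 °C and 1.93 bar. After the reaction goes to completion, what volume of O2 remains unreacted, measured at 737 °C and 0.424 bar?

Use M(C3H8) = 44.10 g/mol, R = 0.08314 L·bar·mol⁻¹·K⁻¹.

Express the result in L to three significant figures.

4370 L

n(C3H8) = 308 / 44.10 = 6.984 mol
n(O2) = PV/RT = (1.93 × 1490) / (0.08314 × 607.15) = 56.97 mol
For 6.984 mol C3H8, stoichiometry requires (5/1) × 6.984 = 34.92 mol O2; 56.97 mol is available, so C3H8 is limiting.
n(O2) consumed = (5/1) × 6.984 = 34.92 mol; remaining = 56.97 − 34.92 = 22.05 mol
V(O2) = nRT/P = 22.05 × 0.08314 × 1010.15 / 0.424 = 4368 L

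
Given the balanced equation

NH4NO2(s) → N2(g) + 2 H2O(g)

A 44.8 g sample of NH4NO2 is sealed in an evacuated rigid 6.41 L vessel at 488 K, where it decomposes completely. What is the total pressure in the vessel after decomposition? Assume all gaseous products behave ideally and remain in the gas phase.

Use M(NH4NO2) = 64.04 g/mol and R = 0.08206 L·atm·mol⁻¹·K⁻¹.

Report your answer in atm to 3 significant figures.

n(NH4NO2) = 44.8 / 64.04 = 0.6996 mol
n(gas produced) = (3/1) × 0.6996 = 2.099 mol
P = nRT/V = 2.099 × 0.08206 × 488 / 6.41 = 13.11 atm

13.1 atm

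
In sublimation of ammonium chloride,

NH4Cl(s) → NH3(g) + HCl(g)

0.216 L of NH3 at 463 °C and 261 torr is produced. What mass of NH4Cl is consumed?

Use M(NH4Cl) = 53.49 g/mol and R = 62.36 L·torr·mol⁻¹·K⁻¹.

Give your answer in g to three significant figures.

0.0657 g

n(NH3) = PV/RT = (261 × 0.216) / (62.36 × 736.15) = 0.001228 mol
n(NH4Cl) = (1/1) × 0.001228 = 0.001228 mol
m(NH4Cl) = 0.001228 × 53.49 = 0.06569 g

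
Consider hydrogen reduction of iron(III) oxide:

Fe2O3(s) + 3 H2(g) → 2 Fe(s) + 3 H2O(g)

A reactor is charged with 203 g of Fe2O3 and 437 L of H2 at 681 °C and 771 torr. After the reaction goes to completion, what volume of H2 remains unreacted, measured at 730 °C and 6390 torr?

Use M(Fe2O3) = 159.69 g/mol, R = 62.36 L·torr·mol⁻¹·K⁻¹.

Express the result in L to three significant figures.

18.1 L

n(Fe2O3) = 203 / 159.69 = 1.271 mol
n(H2) = PV/RT = (771 × 437) / (62.36 × 954.15) = 5.663 mol
For 1.271 mol Fe2O3, stoichiometry requires (3/1) × 1.271 = 3.813 mol H2; 5.663 mol is available, so Fe2O3 is limiting.
n(H2) consumed = (3/1) × 1.271 = 3.813 mol; remaining = 5.663 − 3.813 = 1.850 mol
V(H2) = nRT/P = 1.850 × 62.36 × 1003.15 / 6390 = 18.11 L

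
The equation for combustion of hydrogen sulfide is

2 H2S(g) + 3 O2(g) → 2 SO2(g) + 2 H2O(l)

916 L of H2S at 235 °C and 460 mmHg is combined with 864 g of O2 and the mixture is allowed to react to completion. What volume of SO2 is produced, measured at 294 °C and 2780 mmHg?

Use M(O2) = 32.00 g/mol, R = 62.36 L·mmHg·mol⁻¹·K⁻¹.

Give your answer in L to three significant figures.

169 L

n(H2S) = PV/RT = (460 × 916) / (62.36 × 508.15) = 13.30 mol
n(O2) = 864 / 32.00 = 27.00 mol
For 13.30 mol H2S, stoichiometry requires (3/2) × 13.30 = 19.95 mol O2; 27.00 mol is available, so H2S is limiting.
n(SO2) = (2/2) × 13.30 = 13.30 mol
V(SO2) = nRT/P = 13.30 × 62.36 × 567.15 / 2780 = 169.2 L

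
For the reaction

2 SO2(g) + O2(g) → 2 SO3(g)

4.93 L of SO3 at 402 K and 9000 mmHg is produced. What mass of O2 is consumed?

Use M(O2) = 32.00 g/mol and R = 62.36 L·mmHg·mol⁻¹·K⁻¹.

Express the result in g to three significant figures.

n(SO3) = PV/RT = (9000 × 4.93) / (62.36 × 402) = 1.770 mol
n(O2) = (1/2) × 1.770 = 0.8850 mol
m(O2) = 0.8850 × 32.00 = 28.32 g

28.3 g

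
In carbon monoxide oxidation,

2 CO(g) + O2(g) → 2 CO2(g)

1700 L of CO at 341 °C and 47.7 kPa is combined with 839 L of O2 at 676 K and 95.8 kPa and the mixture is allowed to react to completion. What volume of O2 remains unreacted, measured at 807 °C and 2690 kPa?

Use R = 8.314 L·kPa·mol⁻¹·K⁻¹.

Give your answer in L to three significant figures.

21.2 L

n(CO) = PV/RT = (47.7 × 1700) / (8.314 × 614.15) = 15.88 mol
n(O2) = PV/RT = (95.8 × 839) / (8.314 × 676) = 14.30 mol
For 15.88 mol CO, stoichiometry requires (1/2) × 15.88 = 7.940 mol O2; 14.30 mol is available, so CO is limiting.
n(O2) consumed = (1/2) × 15.88 = 7.940 mol; remaining = 14.30 − 7.940 = 6.360 mol
V(O2) = nRT/P = 6.360 × 8.314 × 1080.15 / 2690 = 21.23 L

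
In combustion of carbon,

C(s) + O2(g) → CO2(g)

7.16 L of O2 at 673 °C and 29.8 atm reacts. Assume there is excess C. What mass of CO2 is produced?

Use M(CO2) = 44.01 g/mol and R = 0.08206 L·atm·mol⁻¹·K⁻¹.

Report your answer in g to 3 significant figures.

n(O2) = PV/RT = (29.8 × 7.16) / (0.08206 × 946.15) = 2.748 mol
n(CO2) = (1/1) × 2.748 = 2.748 mol
m(CO2) = 2.748 × 44.01 = 120.9 g

121 g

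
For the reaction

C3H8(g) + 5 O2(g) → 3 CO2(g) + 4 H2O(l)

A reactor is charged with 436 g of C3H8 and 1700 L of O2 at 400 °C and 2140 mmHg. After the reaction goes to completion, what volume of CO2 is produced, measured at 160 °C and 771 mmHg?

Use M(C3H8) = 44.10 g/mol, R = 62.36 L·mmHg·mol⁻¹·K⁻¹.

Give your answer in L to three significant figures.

n(C3H8) = 436 / 44.10 = 9.887 mol
n(O2) = PV/RT = (2140 × 1700) / (62.36 × 673.15) = 86.67 mol
For 9.887 mol C3H8, stoichiometry requires (5/1) × 9.887 = 49.44 mol O2; 86.67 mol is available, so C3H8 is limiting.
n(CO2) = (3/1) × 9.887 = 29.66 mol
V(CO2) = nRT/P = 29.66 × 62.36 × 433.15 / 771 = 1039 L

1040 L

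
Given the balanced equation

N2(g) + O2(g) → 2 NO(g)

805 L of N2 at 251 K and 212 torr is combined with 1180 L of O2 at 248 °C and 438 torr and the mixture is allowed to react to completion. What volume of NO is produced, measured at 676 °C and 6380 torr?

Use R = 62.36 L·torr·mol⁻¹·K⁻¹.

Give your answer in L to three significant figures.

n(N2) = PV/RT = (212 × 805) / (62.36 × 251) = 10.90 mol
n(O2) = PV/RT = (438 × 1180) / (62.36 × 521.15) = 15.90 mol
For 10.90 mol N2, stoichiometry requires (1/1) × 10.90 = 10.90 mol O2; 15.90 mol is available, so N2 is limiting.
n(NO) = (2/1) × 10.90 = 21.80 mol
V(NO) = nRT/P = 21.80 × 62.36 × 949.15 / 6380 = 202.2 L

202 L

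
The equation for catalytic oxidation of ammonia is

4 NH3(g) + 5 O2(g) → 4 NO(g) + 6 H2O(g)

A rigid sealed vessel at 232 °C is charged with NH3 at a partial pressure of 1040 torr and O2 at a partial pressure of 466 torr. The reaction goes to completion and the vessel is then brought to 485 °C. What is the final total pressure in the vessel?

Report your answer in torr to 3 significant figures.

2400 torr

At constant V, partial pressures at 232 °C are proportional to moles, so apply stoichiometry directly to pressures.
P(O2) required for 1040 torr of NH3 = (5/4) × 1040 = 1300 torr; available 466 torr, so O2 is limiting.
P(NH3) remaining = 1040 − (4/5) × 466 = 667.2 torr
P(gaseous products) = (4+6)/5 × 466 = 932.0 torr
P_total at 232 °C = 667.2 + 932.0 = 1599 torr
Scaling to 485 °C: P = 1599 × 758.15/505.15 = 2400 torr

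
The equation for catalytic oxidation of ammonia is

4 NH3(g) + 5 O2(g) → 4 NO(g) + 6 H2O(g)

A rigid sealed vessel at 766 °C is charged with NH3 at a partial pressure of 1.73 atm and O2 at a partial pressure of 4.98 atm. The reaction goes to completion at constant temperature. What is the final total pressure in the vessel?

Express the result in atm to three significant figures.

At constant V, partial pressures at 766 °C are proportional to moles, so apply stoichiometry directly to pressures.
P(O2) required for 1.73 atm of NH3 = (5/4) × 1.73 = 2.163 atm; available 4.98 atm, so NH3 is limiting.
P(O2) remaining = 4.98 − (5/4) × 1.73 = 2.818 atm
P(gaseous products) = (4+6)/4 × 1.73 = 4.325 atm
P_total at 766 °C = 2.818 + 4.325 = 7.143 atm

7.14 atm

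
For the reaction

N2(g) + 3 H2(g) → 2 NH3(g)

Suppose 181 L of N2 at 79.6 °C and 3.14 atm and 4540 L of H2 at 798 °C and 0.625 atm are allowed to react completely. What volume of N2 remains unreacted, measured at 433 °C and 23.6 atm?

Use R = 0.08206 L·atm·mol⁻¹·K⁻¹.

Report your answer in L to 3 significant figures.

21.8 L

n(N2) = PV/RT = (3.14 × 181) / (0.08206 × 352.75) = 19.63 mol
n(H2) = PV/RT = (0.625 × 4540) / (0.08206 × 1071.15) = 32.28 mol
For 19.63 mol N2, stoichiometry requires (3/1) × 19.63 = 58.89 mol H2; 32.28 mol is available, so H2 is limiting.
n(N2) consumed = (1/3) × 32.28 = 10.76 mol; remaining = 19.63 − 10.76 = 8.870 mol
V(N2) = nRT/P = 8.870 × 0.08206 × 706.15 / 23.6 = 21.78 L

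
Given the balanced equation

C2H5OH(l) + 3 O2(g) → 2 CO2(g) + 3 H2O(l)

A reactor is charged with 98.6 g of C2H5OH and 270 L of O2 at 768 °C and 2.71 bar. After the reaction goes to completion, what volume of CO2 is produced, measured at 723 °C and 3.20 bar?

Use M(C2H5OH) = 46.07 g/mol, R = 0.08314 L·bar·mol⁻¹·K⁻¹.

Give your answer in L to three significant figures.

111 L

n(C2H5OH) = 98.6 / 46.07 = 2.140 mol
n(O2) = PV/RT = (2.71 × 270) / (0.08314 × 1041.15) = 8.453 mol
For 2.140 mol C2H5OH, stoichiometry requires (3/1) × 2.140 = 6.420 mol O2; 8.453 mol is available, so C2H5OH is limiting.
n(CO2) = (2/1) × 2.140 = 4.280 mol
V(CO2) = nRT/P = 4.280 × 0.08314 × 996.15 / 3.20 = 110.8 L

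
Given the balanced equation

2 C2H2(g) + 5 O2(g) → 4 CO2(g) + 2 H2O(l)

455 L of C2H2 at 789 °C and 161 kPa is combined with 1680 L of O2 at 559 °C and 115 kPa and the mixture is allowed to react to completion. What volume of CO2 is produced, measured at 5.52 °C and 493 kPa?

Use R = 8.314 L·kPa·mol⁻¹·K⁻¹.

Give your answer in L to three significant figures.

78.0 L

n(C2H2) = PV/RT = (161 × 455) / (8.314 × 1062.15) = 8.295 mol
n(O2) = PV/RT = (115 × 1680) / (8.314 × 832.15) = 27.93 mol
For 8.295 mol C2H2, stoichiometry requires (5/2) × 8.295 = 20.74 mol O2; 27.93 mol is available, so C2H2 is limiting.
n(CO2) = (4/2) × 8.295 = 16.59 mol
V(CO2) = nRT/P = 16.59 × 8.314 × 278.67 / 493 = 77.97 L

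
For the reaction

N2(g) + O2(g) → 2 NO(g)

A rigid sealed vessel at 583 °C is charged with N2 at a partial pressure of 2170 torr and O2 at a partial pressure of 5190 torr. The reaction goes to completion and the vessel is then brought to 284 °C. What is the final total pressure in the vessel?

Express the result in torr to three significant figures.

4790 torr

At constant V, partial pressures at 583 °C are proportional to moles, so apply stoichiometry directly to pressures.
P(O2) required for 2170 torr of N2 = (1/1) × 2170 = 2170 torr; available 5190 torr, so N2 is limiting.
P(O2) remaining = 5190 − (1/1) × 2170 = 3020 torr
P(gaseous products) = (2)/1 × 2170 = 4340 torr
P_total at 583 °C = 3020 + 4340 = 7360 torr
Scaling to 284 °C: P = 7360 × 557.15/856.15 = 4790 torr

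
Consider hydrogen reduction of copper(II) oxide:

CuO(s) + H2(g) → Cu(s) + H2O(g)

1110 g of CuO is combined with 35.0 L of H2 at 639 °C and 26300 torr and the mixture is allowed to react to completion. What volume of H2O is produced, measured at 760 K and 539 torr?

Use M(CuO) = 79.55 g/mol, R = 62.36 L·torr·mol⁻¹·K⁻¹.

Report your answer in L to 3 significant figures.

n(CuO) = 1110 / 79.55 = 13.95 mol
n(H2) = PV/RT = (26300 × 35.0) / (62.36 × 912.15) = 16.18 mol
For 13.95 mol CuO, stoichiometry requires (1/1) × 13.95 = 13.95 mol H2; 16.18 mol is available, so CuO is limiting.
n(H2O) = (1/1) × 13.95 = 13.95 mol
V(H2O) = nRT/P = 13.95 × 62.36 × 760 / 539 = 1227 L

1230 L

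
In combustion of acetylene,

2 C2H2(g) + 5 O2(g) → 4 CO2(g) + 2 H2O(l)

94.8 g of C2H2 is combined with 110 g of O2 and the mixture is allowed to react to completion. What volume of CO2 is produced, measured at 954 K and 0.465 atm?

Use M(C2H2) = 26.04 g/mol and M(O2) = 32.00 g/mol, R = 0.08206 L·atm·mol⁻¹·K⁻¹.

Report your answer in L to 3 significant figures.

n(C2H2) = 94.8 / 26.04 = 3.641 mol
n(O2) = 110 / 32.00 = 3.438 mol
For 3.641 mol C2H2, stoichiometry requires (5/2) × 3.641 = 9.102 mol O2; 3.438 mol is available, so O2 is limiting.
n(CO2) = (4/5) × 3.438 = 2.750 mol
V(CO2) = nRT/P = 2.750 × 0.08206 × 954 / 0.465 = 463.0 L

463 L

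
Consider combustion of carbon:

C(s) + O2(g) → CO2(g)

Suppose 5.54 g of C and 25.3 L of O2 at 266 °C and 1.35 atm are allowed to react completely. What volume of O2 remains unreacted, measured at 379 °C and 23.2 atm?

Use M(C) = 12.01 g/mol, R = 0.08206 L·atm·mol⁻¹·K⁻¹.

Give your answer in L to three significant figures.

n(C) = 5.54 / 12.01 = 0.4613 mol
n(O2) = PV/RT = (1.35 × 25.3) / (0.08206 × 539.15) = 0.7720 mol
For 0.4613 mol C, stoichiometry requires (1/1) × 0.4613 = 0.4613 mol O2; 0.7720 mol is available, so C is limiting.
n(O2) consumed = (1/1) × 0.4613 = 0.4613 mol; remaining = 0.7720 − 0.4613 = 0.3107 mol
V(O2) = nRT/P = 0.3107 × 0.08206 × 652.15 / 23.2 = 0.7167 L

0.717 L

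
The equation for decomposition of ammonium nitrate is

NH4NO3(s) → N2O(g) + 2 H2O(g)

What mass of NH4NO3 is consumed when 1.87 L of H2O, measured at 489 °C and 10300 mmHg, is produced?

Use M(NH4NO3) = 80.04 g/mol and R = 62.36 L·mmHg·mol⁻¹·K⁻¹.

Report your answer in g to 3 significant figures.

n(H2O) = PV/RT = (10300 × 1.87) / (62.36 × 762.15) = 0.4053 mol
n(NH4NO3) = (1/2) × 0.4053 = 0.2026 mol
m(NH4NO3) = 0.2026 × 80.04 = 16.22 g

16.2 g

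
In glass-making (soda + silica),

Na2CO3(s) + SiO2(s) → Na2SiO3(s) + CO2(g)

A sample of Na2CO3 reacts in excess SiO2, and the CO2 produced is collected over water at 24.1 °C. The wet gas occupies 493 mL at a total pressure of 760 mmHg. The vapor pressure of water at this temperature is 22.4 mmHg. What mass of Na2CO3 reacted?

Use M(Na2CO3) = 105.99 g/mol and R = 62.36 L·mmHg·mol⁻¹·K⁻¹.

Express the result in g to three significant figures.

2.08 g

P(CO2) = 760 − 22.4 = 737.6 mmHg
n(CO2) = PV/RT = (737.6 × 0.4930) / (62.36 × 297.25) = 0.01962 mol
n(Na2CO3) = (1/1) × 0.01962 = 0.01962 mol
m(Na2CO3) = 0.01962 × 105.99 = 2.080 g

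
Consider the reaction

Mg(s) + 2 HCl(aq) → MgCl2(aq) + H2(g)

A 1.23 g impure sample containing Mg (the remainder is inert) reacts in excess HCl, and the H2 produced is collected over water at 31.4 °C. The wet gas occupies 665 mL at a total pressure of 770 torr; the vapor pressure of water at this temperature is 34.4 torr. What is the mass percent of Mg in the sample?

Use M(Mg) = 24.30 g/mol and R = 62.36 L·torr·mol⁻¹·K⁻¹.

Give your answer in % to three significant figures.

P(H2) = 770 − 34.4 = 735.6 torr
n(H2) = PV/RT = (735.6 × 0.6650) / (62.36 × 304.55) = 0.02576 mol
n(Mg) = (1/1) × 0.02576 = 0.02576 mol
m(Mg) = 0.02576 × 24.30 = 0.6260 g
%Mg = 0.6260 / 1.23 × 100 = 50.89%

50.9 %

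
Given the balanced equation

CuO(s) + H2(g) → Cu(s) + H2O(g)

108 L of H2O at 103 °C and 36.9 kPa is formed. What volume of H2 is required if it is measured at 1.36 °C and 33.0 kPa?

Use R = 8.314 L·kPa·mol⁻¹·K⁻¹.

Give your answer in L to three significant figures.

n(H2O) = PV/RT = (36.9 × 108) / (8.314 × 376.15) = 1.274 mol
n(H2) = (1/1) × 1.274 = 1.274 mol
V = nRT/P = 1.274 × 8.314 × 274.51 / 33.0 = 88.11 L

88.1 L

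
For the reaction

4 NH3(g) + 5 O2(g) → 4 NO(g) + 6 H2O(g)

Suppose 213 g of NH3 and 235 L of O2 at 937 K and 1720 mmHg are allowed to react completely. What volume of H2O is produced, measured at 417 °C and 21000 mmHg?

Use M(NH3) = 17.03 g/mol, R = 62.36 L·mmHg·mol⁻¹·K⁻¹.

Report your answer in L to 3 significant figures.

n(NH3) = 213 / 17.03 = 12.51 mol
n(O2) = PV/RT = (1720 × 235) / (62.36 × 937) = 6.918 mol
For 12.51 mol NH3, stoichiometry requires (5/4) × 12.51 = 15.64 mol O2; 6.918 mol is available, so O2 is limiting.
n(H2O) = (6/5) × 6.918 = 8.302 mol
V(H2O) = nRT/P = 8.302 × 62.36 × 690.15 / 21000 = 17.01 L

17.0 L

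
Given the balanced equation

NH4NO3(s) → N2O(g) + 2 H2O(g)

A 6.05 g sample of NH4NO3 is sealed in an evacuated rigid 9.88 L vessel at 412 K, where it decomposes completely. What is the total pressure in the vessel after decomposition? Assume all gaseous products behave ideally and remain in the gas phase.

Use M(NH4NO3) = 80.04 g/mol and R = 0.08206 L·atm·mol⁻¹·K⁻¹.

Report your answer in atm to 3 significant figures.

0.776 atm

n(NH4NO3) = 6.05 / 80.04 = 0.07559 mol
n(gas produced) = (3/1) × 0.07559 = 0.2268 mol
P = nRT/V = 0.2268 × 0.08206 × 412 / 9.88 = 0.7761 atm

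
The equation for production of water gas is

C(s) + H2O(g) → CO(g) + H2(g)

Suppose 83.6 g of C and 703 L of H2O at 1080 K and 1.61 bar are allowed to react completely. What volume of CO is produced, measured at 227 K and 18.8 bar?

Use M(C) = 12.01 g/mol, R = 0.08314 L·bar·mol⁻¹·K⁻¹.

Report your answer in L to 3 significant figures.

6.99 L

n(C) = 83.6 / 12.01 = 6.961 mol
n(H2O) = PV/RT = (1.61 × 703) / (0.08314 × 1080) = 12.61 mol
For 6.961 mol C, stoichiometry requires (1/1) × 6.961 = 6.961 mol H2O; 12.61 mol is available, so C is limiting.
n(CO) = (1/1) × 6.961 = 6.961 mol
V(CO) = nRT/P = 6.961 × 0.08314 × 227 / 18.8 = 6.988 L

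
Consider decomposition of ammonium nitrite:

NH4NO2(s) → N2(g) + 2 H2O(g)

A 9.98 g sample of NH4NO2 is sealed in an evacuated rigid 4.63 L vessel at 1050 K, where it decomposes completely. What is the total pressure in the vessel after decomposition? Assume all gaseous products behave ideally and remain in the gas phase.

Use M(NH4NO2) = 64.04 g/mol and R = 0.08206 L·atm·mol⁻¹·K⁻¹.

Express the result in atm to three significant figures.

n(NH4NO2) = 9.98 / 64.04 = 0.1558 mol
n(gas produced) = (3/1) × 0.1558 = 0.4674 mol
P = nRT/V = 0.4674 × 0.08206 × 1050 / 4.63 = 8.698 atm

8.70 atm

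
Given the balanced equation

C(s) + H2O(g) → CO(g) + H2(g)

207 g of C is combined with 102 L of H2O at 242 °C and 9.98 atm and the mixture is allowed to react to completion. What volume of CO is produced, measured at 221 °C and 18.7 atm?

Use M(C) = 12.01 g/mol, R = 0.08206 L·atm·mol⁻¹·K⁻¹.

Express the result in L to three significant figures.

37.4 L

n(C) = 207 / 12.01 = 17.24 mol
n(H2O) = PV/RT = (9.98 × 102) / (0.08206 × 515.15) = 24.08 mol
For 17.24 mol C, stoichiometry requires (1/1) × 17.24 = 17.24 mol H2O; 24.08 mol is available, so C is limiting.
n(CO) = (1/1) × 17.24 = 17.24 mol
V(CO) = nRT/P = 17.24 × 0.08206 × 494.15 / 18.7 = 37.38 L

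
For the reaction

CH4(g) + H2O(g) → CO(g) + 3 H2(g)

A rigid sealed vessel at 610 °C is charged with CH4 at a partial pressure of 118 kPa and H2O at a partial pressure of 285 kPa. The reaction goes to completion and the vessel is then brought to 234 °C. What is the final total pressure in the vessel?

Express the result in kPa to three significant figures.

Because the vessel is rigid and T is held at 610 °C, work the stoichiometry in partial pressures (P_i = n_iRT/V).
P(H2O) required for 118 kPa of CH4 = (1/1) × 118 = 118.0 kPa; available 285 kPa, so CH4 is limiting.
P(H2O) remaining = 285 − (1/1) × 118 = 167.0 kPa
P(gaseous products) = (1+3)/1 × 118 = 472.0 kPa
P_total at 610 °C = 167.0 + 472.0 = 639.0 kPa
Scaling to 234 °C: P = 639.0 × 507.15/883.15 = 366.9 kPa

367 kPa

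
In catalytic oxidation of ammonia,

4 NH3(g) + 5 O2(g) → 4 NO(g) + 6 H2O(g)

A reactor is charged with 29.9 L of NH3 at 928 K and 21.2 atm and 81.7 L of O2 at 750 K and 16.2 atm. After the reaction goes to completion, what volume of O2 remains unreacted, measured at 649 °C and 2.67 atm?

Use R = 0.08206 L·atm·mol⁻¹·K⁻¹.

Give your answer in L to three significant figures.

315 L

n(NH3) = PV/RT = (21.2 × 29.9) / (0.08206 × 928) = 8.324 mol
n(O2) = PV/RT = (16.2 × 81.7) / (0.08206 × 750) = 21.51 mol
For 8.324 mol NH3, stoichiometry requires (5/4) × 8.324 = 10.40 mol O2; 21.51 mol is available, so NH3 is limiting.
n(O2) consumed = (5/4) × 8.324 = 10.40 mol; remaining = 21.51 − 10.40 = 11.11 mol
V(O2) = nRT/P = 11.11 × 0.08206 × 922.15 / 2.67 = 314.9 L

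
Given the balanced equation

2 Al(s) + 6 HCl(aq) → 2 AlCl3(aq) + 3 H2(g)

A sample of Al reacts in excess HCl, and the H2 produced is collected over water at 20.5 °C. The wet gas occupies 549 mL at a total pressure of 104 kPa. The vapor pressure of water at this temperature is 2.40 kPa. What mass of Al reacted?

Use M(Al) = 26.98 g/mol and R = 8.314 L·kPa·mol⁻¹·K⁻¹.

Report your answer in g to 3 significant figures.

P(H2) = 104 − 2.40 = 101.6 kPa
n(H2) = PV/RT = (101.6 × 0.5490) / (8.314 × 293.65) = 0.02285 mol
n(Al) = (2/3) × 0.02285 = 0.01523 mol
m(Al) = 0.01523 × 26.98 = 0.4109 g

0.411 g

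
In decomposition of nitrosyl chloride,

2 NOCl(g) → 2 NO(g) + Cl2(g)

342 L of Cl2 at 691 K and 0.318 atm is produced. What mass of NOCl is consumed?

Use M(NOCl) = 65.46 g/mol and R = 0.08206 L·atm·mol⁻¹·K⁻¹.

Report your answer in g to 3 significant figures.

n(Cl2) = PV/RT = (0.318 × 342) / (0.08206 × 691) = 1.918 mol
n(NOCl) = (2/1) × 1.918 = 3.836 mol
m(NOCl) = 3.836 × 65.46 = 251.1 g

251 g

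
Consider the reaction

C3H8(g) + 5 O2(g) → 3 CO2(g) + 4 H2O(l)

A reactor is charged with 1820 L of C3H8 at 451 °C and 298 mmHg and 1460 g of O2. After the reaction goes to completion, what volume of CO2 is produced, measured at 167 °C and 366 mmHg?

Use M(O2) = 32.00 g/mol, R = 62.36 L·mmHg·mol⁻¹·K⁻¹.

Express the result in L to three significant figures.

n(C3H8) = PV/RT = (298 × 1820) / (62.36 × 724.15) = 12.01 mol
n(O2) = 1460 / 32.00 = 45.62 mol
For 12.01 mol C3H8, stoichiometry requires (5/1) × 12.01 = 60.05 mol O2; 45.62 mol is available, so O2 is limiting.
n(CO2) = (3/5) × 45.62 = 27.37 mol
V(CO2) = nRT/P = 27.37 × 62.36 × 440.15 / 366 = 2053 L

2050 L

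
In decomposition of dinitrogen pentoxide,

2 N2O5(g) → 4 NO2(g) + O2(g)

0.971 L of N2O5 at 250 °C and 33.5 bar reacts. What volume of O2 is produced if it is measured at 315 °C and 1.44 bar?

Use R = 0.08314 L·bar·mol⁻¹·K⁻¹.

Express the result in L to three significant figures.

12.7 L

n(N2O5) = PV/RT = (33.5 × 0.971) / (0.08314 × 523.15) = 0.7479 mol
n(O2) = (1/2) × 0.7479 = 0.3740 mol
V = nRT/P = 0.3740 × 0.08314 × 588.15 / 1.44 = 12.70 L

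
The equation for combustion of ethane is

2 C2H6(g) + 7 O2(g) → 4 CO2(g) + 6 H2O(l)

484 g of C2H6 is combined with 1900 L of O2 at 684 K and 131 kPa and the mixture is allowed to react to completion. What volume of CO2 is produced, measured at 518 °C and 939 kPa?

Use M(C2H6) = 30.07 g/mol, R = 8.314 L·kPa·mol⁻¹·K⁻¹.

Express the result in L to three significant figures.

n(C2H6) = 484 / 30.07 = 16.10 mol
n(O2) = PV/RT = (131 × 1900) / (8.314 × 684) = 43.77 mol
For 16.10 mol C2H6, stoichiometry requires (7/2) × 16.10 = 56.35 mol O2; 43.77 mol is available, so O2 is limiting.
n(CO2) = (4/7) × 43.77 = 25.01 mol
V(CO2) = nRT/P = 25.01 × 8.314 × 791.15 / 939 = 175.2 L

175 L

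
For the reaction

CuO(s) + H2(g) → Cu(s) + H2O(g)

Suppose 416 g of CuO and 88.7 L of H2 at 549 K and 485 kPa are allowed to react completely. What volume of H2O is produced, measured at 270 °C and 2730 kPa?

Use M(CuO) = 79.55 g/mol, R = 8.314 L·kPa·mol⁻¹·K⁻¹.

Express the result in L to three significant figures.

8.65 L

n(CuO) = 416 / 79.55 = 5.229 mol
n(H2) = PV/RT = (485 × 88.7) / (8.314 × 549) = 9.425 mol
For 5.229 mol CuO, stoichiometry requires (1/1) × 5.229 = 5.229 mol H2; 9.425 mol is available, so CuO is limiting.
n(H2O) = (1/1) × 5.229 = 5.229 mol
V(H2O) = nRT/P = 5.229 × 8.314 × 543.15 / 2730 = 8.649 L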